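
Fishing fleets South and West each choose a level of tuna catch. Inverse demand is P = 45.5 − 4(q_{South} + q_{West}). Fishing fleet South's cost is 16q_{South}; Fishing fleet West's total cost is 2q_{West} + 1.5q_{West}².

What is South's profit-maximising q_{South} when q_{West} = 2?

Fishing fleet South's profit: π = q_{South}(45.5 − 4(q_{South} + q_{West})) − 16q_{South}.
∂π/∂q_{South} = 29.5 − 8q_{South} − 4q_{West} = 0, so q_{South} = 3.6875 − 0.5q_{West}.
At q_{West} = 2: q_{South} = 3.6875 − 0.5·2 = 2.6875.

2.6875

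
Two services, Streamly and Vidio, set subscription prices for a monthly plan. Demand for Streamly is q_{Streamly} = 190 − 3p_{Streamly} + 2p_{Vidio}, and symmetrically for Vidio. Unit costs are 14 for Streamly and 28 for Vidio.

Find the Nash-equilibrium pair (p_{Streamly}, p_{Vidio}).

60.625, 65.875

Streamly's profit: π = (p_{Streamly} − 14)(190 − 3p_{Streamly} + 2p_{Vidio}).
∂π/∂p_{Streamly} = 232 − 6p_{Streamly} + 2p_{Vidio} = 0 ⇒ p_{Streamly} = 116/3 + (1/3)p_{Vidio}.
Similarly p_{Vidio} = 137/3 + (1/3)p_{Streamly}.
Solving the two reaction functions simultaneously: (1 − (1/3)(1/3))p_{Streamly} = 116/3 + (1/3)·(137/3), so (8/9)p_{Streamly} = 485/9 and p_{Streamly} = 60.625.
Then p_{Vidio} = 137/3 + (1/3)·60.625 = 65.875.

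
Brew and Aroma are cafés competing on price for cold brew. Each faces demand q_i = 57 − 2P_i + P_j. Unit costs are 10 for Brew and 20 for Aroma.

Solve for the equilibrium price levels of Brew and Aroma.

Brew's profit: π = (P_{Brew} − 10)(57 − 2P_{Brew} + P_{Aroma}).
∂π/∂P_{Brew} = 77 − 4P_{Brew} + P_{Aroma} = 0 ⇒ P_{Brew} = 19.25 + 0.25P_{Aroma}.
Similarly P_{Aroma} = 24.25 + 0.25P_{Brew}.
Solving the two reaction functions simultaneously: (1 − (0.25)(0.25))P_{Brew} = 19.25 + 0.25·24.25, so 0.9375P_{Brew} = 25.3125 and P_{Brew} = 27.
Then P_{Aroma} = 24.25 + 0.25·27 = 31.

27, 31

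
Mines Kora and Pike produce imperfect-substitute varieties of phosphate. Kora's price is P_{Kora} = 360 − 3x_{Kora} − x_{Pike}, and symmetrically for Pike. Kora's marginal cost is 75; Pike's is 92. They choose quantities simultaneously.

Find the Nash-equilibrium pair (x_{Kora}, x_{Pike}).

Mine Kora's profit: π = x_{Kora}(360 − 3x_{Kora} − x_{Pike}) − 75x_{Kora}.
∂π/∂x_{Kora} = 285 − 6x_{Kora} − x_{Pike} = 0 ⇒ x_{Kora} = 47.5 − (1/6)x_{Pike}.
Similarly x_{Pike} = 134/3 − (1/6)x_{Kora}.
Plugging x_{Pike} into Kora's best response: x_{Kora} = 47.5 − (1/6)(134/3 − (1/6)x_{Kora}) ⇒ (35/36)x_{Kora} = 721/18, so x_{Kora} = 41.2.
Then x_{Pike} = 134/3 − (1/6)·41.2 = 37.8.

41.2, 37.8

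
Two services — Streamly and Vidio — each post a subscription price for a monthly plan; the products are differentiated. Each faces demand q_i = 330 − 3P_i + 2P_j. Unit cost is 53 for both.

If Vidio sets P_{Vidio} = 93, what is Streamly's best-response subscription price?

Streamly's profit: π = (P_{Streamly} − 53)(330 − 3P_{Streamly} + 2P_{Vidio}).
∂π/∂P_{Streamly} = 489 − 6P_{Streamly} + 2P_{Vidio} = 0 ⇒ P_{Streamly} = 81.5 + (1/3)P_{Vidio}.
At P_{Vidio} = 93: P_{Streamly} = 81.5 + (1/3)·93 = 112.5.

112.5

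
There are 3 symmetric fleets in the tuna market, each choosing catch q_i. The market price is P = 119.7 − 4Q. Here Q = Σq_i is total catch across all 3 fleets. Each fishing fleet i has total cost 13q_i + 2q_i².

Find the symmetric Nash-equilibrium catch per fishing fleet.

5.335

A representative fishing fleet's profit is π_i = q_i(119.7 − 4Q) − 13q_i − 2q_i², with Q = q_i + Σ_{j≠i} q_j.
First-order condition: 106.7 − 12q_i − 4Σ_{j≠i} q_j = 0.
In a symmetric equilibrium every fishing fleet chooses the same q, so Σ_{j≠i} q_j = 2q. The condition becomes 106.7 − 20q = 0, giving q = 106.7/20 = 5.335.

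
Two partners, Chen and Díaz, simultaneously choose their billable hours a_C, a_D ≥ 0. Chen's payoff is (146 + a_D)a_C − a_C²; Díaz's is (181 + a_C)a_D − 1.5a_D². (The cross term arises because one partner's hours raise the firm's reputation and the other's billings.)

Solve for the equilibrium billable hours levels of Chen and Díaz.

123.8, 101.6

Expanding Chen's payoff: 146a_C + a_Da_C − a_C².
∂π/∂a_C = 146 + a_D − 2a_C = 0, so a_C = 73 + 0.5a_D.
Likewise for Díaz: a_D = 181/3 + (1/3)a_C.
Plugging a_D into Chen's best response: a_C = 73 + 0.5(181/3 + (1/3)a_C) ⇒ (5/6)a_C = 619/6, so a_C = 123.8.
Then a_D = 181/3 + (1/3)·123.8 = 101.6.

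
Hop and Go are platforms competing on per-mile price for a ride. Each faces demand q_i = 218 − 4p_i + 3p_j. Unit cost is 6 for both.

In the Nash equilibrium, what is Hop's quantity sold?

169.6

Hop's profit: π = (p_{Hop} − 6)(218 − 4p_{Hop} + 3p_{Go}).
∂π/∂p_{Hop} = 242 − 8p_{Hop} + 3p_{Go} = 0 ⇒ p_{Hop} = 30.25 + 0.375p_{Go}.
By symmetry p_{Go} = p_{Hop}; substituting into the reaction function, 0.625p_{Hop} = 30.25 and p_{Hop} = 48.4.
q_{Hop} = 218 − 4·48.4 + 3·48.4 = 169.6.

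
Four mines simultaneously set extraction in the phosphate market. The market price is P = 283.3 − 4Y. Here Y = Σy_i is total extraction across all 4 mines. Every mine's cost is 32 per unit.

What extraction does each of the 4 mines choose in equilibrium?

12.565

A representative mine's profit is π_i = y_i(283.3 − 4Y) − 32y_i, with Y = y_i + Σ_{j≠i} y_j.
First-order condition: 251.3 − 8y_i − 4Σ_{j≠i} y_j = 0.
With identical mines, set every y_j = y: then 251.3 − 8y − 12y = 0, i.e. y = 251.3/20 = 12.565.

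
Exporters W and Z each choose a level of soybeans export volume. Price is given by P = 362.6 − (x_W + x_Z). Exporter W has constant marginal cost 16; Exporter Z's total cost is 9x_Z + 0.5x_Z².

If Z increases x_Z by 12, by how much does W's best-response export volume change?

-6

Exporter W's profit: π = x_W(362.6 − (x_W + x_Z)) − 16x_W.
∂π/∂x_W = 346.6 − 2x_W − x_Z = 0, so x_W = 173.3 − 0.5x_Z.
The reaction-function slope is −0.5, so a 12-unit rise in x_Z moves x_W by −0.5 × 12 = −6. W's best response falls — the actions are strategic substitutes.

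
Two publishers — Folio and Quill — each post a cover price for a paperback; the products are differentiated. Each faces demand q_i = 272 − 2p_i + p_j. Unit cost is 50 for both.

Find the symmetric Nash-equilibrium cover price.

Folio's profit: π = (p_{Folio} − 50)(272 − 2p_{Folio} + p_{Quill}).
∂π/∂p_{Folio} = 372 − 4p_{Folio} + p_{Quill} = 0 ⇒ p_{Folio} = 93 + 0.25p_{Quill}.
Setting p_{Folio} = p_{Quill} in the reaction function: p_{Folio} = 93 + 0.25p_{Folio}, so p_{Folio} = 93 / 0.75 = 124.

124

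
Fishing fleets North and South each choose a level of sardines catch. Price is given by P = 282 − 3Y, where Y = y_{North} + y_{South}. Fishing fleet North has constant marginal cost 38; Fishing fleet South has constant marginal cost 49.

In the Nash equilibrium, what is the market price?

123

Fishing fleet North's profit: π = y_{North}(282 − 3(y_{North} + y_{South})) − 38y_{North}.
∂π/∂y_{North} = 244 − 6y_{North} − 3y_{South} = 0, so y_{North} = 122/3 − 0.5y_{South}.
By the same steps for South: y_{South} = 233/6 − 0.5y_{North}.
Solving the two reaction functions simultaneously: (1 − (−0.5)(−0.5))y_{North} = 122/3 − 0.5·(233/6), so 0.75y_{North} = 21.25 and y_{North} = 85/3.
Then y_{South} = 233/6 − 0.5·(85/3) = 74/3.
Equilibrium price: P = 282 − 3·53 = 123.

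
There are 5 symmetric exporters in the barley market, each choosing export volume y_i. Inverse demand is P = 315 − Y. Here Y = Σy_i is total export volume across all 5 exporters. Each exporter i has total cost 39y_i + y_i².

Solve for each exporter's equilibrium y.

A representative exporter's profit is π_i = y_i(315 − Y) − 39y_i − y_i², with Y = y_i + Σ_{j≠i} y_j.
First-order condition: 276 − 4y_i − Σ_{j≠i} y_j = 0.
Imposing symmetry (y_j = y for all j) turns Σ_{j≠i} y_j into 4y, so 276 = 8y and y = 34.5.

34.5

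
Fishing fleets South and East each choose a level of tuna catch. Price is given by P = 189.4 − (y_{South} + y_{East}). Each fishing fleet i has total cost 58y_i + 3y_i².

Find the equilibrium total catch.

Fishing fleet South's profit: π = y_{South}(189.4 − (y_{South} + y_{East})) − 58y_{South} − 3y_{South}².
∂π/∂y_{South} = 131.4 − 8y_{South} − y_{East} = 0, so y_{South} = 16.425 − 0.125y_{East}.
Setting y_{South} = y_{East} in the reaction function: y_{South} = 16.425 − 0.125y_{South}, so y_{South} = 16.425 / 1.125 = 14.6.
Total catch: 14.6 + 14.6 = 29.2.

29.2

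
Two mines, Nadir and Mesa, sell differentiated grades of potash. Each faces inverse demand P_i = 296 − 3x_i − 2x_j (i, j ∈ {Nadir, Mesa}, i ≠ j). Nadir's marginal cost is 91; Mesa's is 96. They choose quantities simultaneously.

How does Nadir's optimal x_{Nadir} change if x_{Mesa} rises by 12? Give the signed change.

-4

Mine Nadir's profit: π = x_{Nadir}(296 − 3x_{Nadir} − 2x_{Mesa}) − 91x_{Nadir}.
∂π/∂x_{Nadir} = 205 − 6x_{Nadir} − 2x_{Mesa} = 0 ⇒ x_{Nadir} = 205/6 − (1/3)x_{Mesa}.
The reaction-function slope is −1/3, so a 12-unit rise in x_{Mesa} moves x_{Nadir} by −1/3 × 12 = −4. Nadir's best response falls — the actions are strategic substitutes.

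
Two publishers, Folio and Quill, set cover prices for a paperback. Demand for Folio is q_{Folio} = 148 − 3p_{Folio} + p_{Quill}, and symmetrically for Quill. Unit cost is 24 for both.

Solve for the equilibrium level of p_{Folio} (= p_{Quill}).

Folio's profit: π = (p_{Folio} − 24)(148 − 3p_{Folio} + p_{Quill}).
∂π/∂p_{Folio} = 220 − 6p_{Folio} + p_{Quill} = 0 ⇒ p_{Folio} = 110/3 + (1/6)p_{Quill}.
Setting p_{Folio} = p_{Quill} in the reaction function: p_{Folio} = 110/3 + (1/6)p_{Folio}, so p_{Folio} = (110/3) / (5/6) = 44.

44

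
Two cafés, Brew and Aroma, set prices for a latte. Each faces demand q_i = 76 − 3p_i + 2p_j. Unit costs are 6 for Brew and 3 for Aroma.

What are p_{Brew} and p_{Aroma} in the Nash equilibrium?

22.9375, 21.8125

Brew's profit: π = (p_{Brew} − 6)(76 − 3p_{Brew} + 2p_{Aroma}).
∂π/∂p_{Brew} = 94 − 6p_{Brew} + 2p_{Aroma} = 0 ⇒ p_{Brew} = 47/3 + (1/3)p_{Aroma}.
Similarly p_{Aroma} = 85/6 + (1/3)p_{Brew}.
Plugging p_{Aroma} into Brew's best response: p_{Brew} = 47/3 + (1/3)(85/6 + (1/3)p_{Brew}) ⇒ (8/9)p_{Brew} = 367/18, so p_{Brew} = 22.9375.
Then p_{Aroma} = 85/6 + (1/3)·22.9375 = 21.8125.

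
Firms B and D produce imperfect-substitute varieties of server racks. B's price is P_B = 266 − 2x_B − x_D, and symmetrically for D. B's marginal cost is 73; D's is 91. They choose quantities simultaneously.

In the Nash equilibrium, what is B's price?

152.6

Firm B's profit: π = x_B(266 − 2x_B − x_D) − 73x_B.
∂π/∂x_B = 193 − 4x_B − x_D = 0 ⇒ x_B = 48.25 − 0.25x_D.
Similarly x_D = 43.75 − 0.25x_B.
Plugging x_D into B's best response: x_B = 48.25 − 0.25(43.75 − 0.25x_B) ⇒ 0.9375x_B = 37.3125, so x_B = 39.8.
Then x_D = 43.75 − 0.25·39.8 = 33.8.
P_B = 266 − 2·39.8 − 33.8 = 152.6.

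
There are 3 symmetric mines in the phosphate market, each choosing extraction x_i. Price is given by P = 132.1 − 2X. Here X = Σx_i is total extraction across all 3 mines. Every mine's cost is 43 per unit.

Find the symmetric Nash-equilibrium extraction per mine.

A representative mine's profit is π_i = x_i(132.1 − 2X) − 43x_i, with X = x_i + Σ_{j≠i} x_j.
First-order condition: 89.1 − 4x_i − 2Σ_{j≠i} x_j = 0.
Imposing symmetry (x_j = x for all j) turns Σ_{j≠i} x_j into 2x, so 89.1 = 8x and x = 11.1375.

11.1375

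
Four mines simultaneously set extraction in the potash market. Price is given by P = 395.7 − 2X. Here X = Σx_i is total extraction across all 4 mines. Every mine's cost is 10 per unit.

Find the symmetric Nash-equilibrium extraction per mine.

A representative mine's profit is π_i = x_i(395.7 − 2X) − 10x_i, with X = x_i + Σ_{j≠i} x_j.
First-order condition: 385.7 − 4x_i − 2Σ_{j≠i} x_j = 0.
Imposing symmetry (x_j = x for all j) turns Σ_{j≠i} x_j into 3x, so 385.7 = 10x and x = 38.57.

38.57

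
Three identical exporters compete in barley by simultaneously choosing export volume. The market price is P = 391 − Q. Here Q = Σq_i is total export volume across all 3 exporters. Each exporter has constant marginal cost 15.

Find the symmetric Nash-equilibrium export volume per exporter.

A representative exporter's profit is π_i = q_i(391 − Q) − 15q_i, with Q = q_i + Σ_{j≠i} q_j.
First-order condition: 376 − 2q_i − Σ_{j≠i} q_j = 0.
Imposing symmetry (q_j = q for all j) turns Σ_{j≠i} q_j into 2q, so 376 = 4q and q = 94.

94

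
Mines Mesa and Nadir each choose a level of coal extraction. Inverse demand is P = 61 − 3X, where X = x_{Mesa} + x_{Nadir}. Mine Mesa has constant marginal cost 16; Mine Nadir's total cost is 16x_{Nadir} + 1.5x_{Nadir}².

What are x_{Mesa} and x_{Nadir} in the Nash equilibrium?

6, 3

Mine Mesa's profit: π = x_{Mesa}(61 − 3(x_{Mesa} + x_{Nadir})) − 16x_{Mesa}.
∂π/∂x_{Mesa} = 45 − 6x_{Mesa} − 3x_{Nadir} = 0, so x_{Mesa} = 7.5 − 0.5x_{Nadir}.
For Nadir: ∂π/∂x_{Nadir} = 45 − 9x_{Nadir} − 3x_{Mesa} = 0 ⇒ x_{Nadir} = 5 − (1/3)x_{Mesa}.
Substituting the second reaction function into the first: x_{Mesa} = 7.5 − 0.5(5 − (1/3)x_{Mesa}), which gives (5/6)x_{Mesa} = 5 ⇒ x_{Mesa} = 6.
Then x_{Nadir} = 5 − (1/3)·6 = 3.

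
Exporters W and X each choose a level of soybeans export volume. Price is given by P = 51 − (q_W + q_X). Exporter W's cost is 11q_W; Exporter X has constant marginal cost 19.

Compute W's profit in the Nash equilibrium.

Exporter W's profit: π = q_W(51 − (q_W + q_X)) − 11q_W.
∂π/∂q_W = 40 − 2q_W − q_X = 0, so q_W = 20 − 0.5q_X.
By the same steps for X: q_X = 16 − 0.5q_W.
Plugging q_X into W's best response: q_W = 20 − 0.5(16 − 0.5q_W) ⇒ 0.75q_W = 12, so q_W = 16.
Then q_X = 16 − 0.5·16 = 8.
Price P = 51 − 24 = 27.
W's profit: (27 − 11)·16 = 256.

256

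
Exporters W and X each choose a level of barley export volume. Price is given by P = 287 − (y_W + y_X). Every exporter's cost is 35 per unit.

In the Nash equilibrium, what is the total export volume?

168

Exporter W's profit: π = y_W(287 − (y_W + y_X)) − 35y_W.
∂π/∂y_W = 252 − 2y_W − y_X = 0, so y_W = 126 − 0.5y_X.
By symmetry y_X = y_W; substituting into the reaction function, 1.5y_W = 126 and y_W = 84.
Total export volume: 84 + 84 = 168.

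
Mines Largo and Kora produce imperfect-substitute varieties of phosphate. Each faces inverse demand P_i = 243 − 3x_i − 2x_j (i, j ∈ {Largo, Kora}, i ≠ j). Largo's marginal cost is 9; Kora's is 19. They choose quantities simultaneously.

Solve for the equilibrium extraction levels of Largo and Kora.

29.875, 27.375

Mine Largo's profit: π = x_{Largo}(243 − 3x_{Largo} − 2x_{Kora}) − 9x_{Largo}.
∂π/∂x_{Largo} = 234 − 6x_{Largo} − 2x_{Kora} = 0 ⇒ x_{Largo} = 39 − (1/3)x_{Kora}.
Similarly x_{Kora} = 112/3 − (1/3)x_{Largo}.
Plugging x_{Kora} into Largo's best response: x_{Largo} = 39 − (1/3)(112/3 − (1/3)x_{Largo}) ⇒ (8/9)x_{Largo} = 239/9, so x_{Largo} = 29.875.
Then x_{Kora} = 112/3 − (1/3)·29.875 = 27.375.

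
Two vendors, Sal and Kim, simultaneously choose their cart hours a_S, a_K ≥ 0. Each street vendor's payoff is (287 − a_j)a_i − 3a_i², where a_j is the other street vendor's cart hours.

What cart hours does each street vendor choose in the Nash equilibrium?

Sal's payoff is (287 − a_K)a_S − 3a_S².
∂π/∂a_S = 287 − a_K − 6a_S = 0, so a_S = 287/6 − (1/6)a_K.
The game is symmetric, so in equilibrium a_K = a_S: the reaction function gives (7/6)a_S = 287/6, hence a_S = 41.

41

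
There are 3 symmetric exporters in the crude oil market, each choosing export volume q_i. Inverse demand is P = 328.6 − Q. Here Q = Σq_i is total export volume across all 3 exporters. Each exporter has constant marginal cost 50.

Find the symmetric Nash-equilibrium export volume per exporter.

A representative exporter's profit is π_i = q_i(328.6 − Q) − 50q_i, with Q = q_i + Σ_{j≠i} q_j.
First-order condition: 278.6 − 2q_i − Σ_{j≠i} q_j = 0.
Imposing symmetry (q_j = q for all j) turns Σ_{j≠i} q_j into 2q, so 278.6 = 4q and q = 69.65.

69.65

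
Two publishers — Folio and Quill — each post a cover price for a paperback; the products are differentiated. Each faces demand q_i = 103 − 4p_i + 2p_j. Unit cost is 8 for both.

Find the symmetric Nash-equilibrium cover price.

Folio's profit: π = (p_{Folio} − 8)(103 − 4p_{Folio} + 2p_{Quill}).
∂π/∂p_{Folio} = 135 − 8p_{Folio} + 2p_{Quill} = 0 ⇒ p_{Folio} = 16.875 + 0.25p_{Quill}.
Setting p_{Folio} = p_{Quill} in the reaction function: p_{Folio} = 16.875 + 0.25p_{Folio}, so p_{Folio} = 16.875 / 0.75 = 22.5.

22.5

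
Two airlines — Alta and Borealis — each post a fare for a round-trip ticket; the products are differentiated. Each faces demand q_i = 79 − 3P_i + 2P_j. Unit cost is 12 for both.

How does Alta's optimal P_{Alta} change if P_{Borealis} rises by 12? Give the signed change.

Alta's profit: π = (P_{Alta} − 12)(79 − 3P_{Alta} + 2P_{Borealis}).
∂π/∂P_{Alta} = 115 − 6P_{Alta} + 2P_{Borealis} = 0 ⇒ P_{Alta} = 115/6 + (1/3)P_{Borealis}.
The reaction-function slope is 1/3, so a 12-unit rise in P_{Borealis} moves P_{Alta} by 1/3 × 12 = 4. Alta's best response rises — the actions are strategic complements.

4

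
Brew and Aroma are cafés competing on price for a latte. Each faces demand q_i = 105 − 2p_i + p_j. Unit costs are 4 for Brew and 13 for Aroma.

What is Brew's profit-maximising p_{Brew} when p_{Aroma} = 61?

43.5

Brew's profit: π = (p_{Brew} − 4)(105 − 2p_{Brew} + p_{Aroma}).
∂π/∂p_{Brew} = 113 − 4p_{Brew} + p_{Aroma} = 0 ⇒ p_{Brew} = 28.25 + 0.25p_{Aroma}.
At p_{Aroma} = 61: p_{Brew} = 28.25 + 0.25·61 = 43.5.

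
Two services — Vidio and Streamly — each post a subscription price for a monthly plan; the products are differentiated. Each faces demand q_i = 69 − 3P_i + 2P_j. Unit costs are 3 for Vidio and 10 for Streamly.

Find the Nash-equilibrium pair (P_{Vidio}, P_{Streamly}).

Vidio's profit: π = (P_{Vidio} − 3)(69 − 3P_{Vidio} + 2P_{Streamly}).
∂π/∂P_{Vidio} = 78 − 6P_{Vidio} + 2P_{Streamly} = 0 ⇒ P_{Vidio} = 13 + (1/3)P_{Streamly}.
Similarly P_{Streamly} = 16.5 + (1/3)P_{Vidio}.
Plugging P_{Streamly} into Vidio's best response: P_{Vidio} = 13 + (1/3)(16.5 + (1/3)P_{Vidio}) ⇒ (8/9)P_{Vidio} = 18.5, so P_{Vidio} = 20.8125.
Then P_{Streamly} = 16.5 + (1/3)·20.8125 = 23.4375.

20.8125, 23.4375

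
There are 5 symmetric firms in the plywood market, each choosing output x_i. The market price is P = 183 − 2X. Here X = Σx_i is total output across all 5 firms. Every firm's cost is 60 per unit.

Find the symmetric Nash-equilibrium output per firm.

A representative firm's profit is π_i = x_i(183 − 2X) − 60x_i, with X = x_i + Σ_{j≠i} x_j.
First-order condition: 123 − 4x_i − 2Σ_{j≠i} x_j = 0.
With identical firms, set every x_j = x: then 123 − 4x − 8x = 0, i.e. x = 123/12 = 10.25.

10.25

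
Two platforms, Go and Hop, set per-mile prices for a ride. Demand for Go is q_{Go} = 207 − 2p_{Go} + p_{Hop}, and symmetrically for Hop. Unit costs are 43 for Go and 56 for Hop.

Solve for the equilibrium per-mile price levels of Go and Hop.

Go's profit: π = (p_{Go} − 43)(207 − 2p_{Go} + p_{Hop}).
∂π/∂p_{Go} = 293 − 4p_{Go} + p_{Hop} = 0 ⇒ p_{Go} = 73.25 + 0.25p_{Hop}.
Similarly p_{Hop} = 79.75 + 0.25p_{Go}.
Substituting the second reaction function into the first: p_{Go} = 73.25 + 0.25(79.75 + 0.25p_{Go}), which gives 0.9375p_{Go} = 93.1875 ⇒ p_{Go} = 99.4.
Then p_{Hop} = 79.75 + 0.25·99.4 = 104.6.

99.4, 104.6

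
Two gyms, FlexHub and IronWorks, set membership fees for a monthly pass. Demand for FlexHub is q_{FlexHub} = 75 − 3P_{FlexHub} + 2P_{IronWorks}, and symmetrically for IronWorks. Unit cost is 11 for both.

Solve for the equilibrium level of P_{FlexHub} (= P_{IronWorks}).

FlexHub's profit: π = (P_{FlexHub} − 11)(75 − 3P_{FlexHub} + 2P_{IronWorks}).
∂π/∂P_{FlexHub} = 108 − 6P_{FlexHub} + 2P_{IronWorks} = 0 ⇒ P_{FlexHub} = 18 + (1/3)P_{IronWorks}.
By symmetry P_{IronWorks} = P_{FlexHub}; substituting into the reaction function, (2/3)P_{FlexHub} = 18 and P_{FlexHub} = 27.

27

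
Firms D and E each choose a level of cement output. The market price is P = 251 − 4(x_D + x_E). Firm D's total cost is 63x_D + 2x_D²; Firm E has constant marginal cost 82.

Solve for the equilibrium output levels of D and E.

Firm D's profit: π = x_D(251 − 4(x_D + x_E)) − 63x_D − 2x_D².
∂π/∂x_D = 188 − 12x_D − 4x_E = 0, so x_D = 47/3 − (1/3)x_E.
For E: ∂π/∂x_E = 169 − 8x_E − 4x_D = 0 ⇒ x_E = 21.125 − 0.5x_D.
Solving the two reaction functions simultaneously: (1 − (−1/3)(−0.5))x_D = 47/3 − (1/3)·21.125, so (5/6)x_D = 8.625 and x_D = 10.35.
Then x_E = 21.125 − 0.5·10.35 = 15.95.

10.35, 15.95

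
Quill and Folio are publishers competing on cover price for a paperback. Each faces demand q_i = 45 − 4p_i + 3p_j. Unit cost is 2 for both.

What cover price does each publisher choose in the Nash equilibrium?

Quill's profit: π = (p_{Quill} − 2)(45 − 4p_{Quill} + 3p_{Folio}).
∂π/∂p_{Quill} = 53 − 8p_{Quill} + 3p_{Folio} = 0 ⇒ p_{Quill} = 6.625 + 0.375p_{Folio}.
By symmetry p_{Folio} = p_{Quill}; substituting into the reaction function, 0.625p_{Quill} = 6.625 and p_{Quill} = 10.6.

10.6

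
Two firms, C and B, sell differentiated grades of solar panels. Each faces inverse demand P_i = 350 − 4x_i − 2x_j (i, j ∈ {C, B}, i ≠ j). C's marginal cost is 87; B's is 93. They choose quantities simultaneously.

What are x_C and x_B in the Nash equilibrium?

Firm C's profit: π = x_C(350 − 4x_C − 2x_B) − 87x_C.
∂π/∂x_C = 263 − 8x_C − 2x_B = 0 ⇒ x_C = 32.875 − 0.25x_B.
Similarly x_B = 32.125 − 0.25x_C.
Plugging x_B into C's best response: x_C = 32.875 − 0.25(32.125 − 0.25x_C) ⇒ 0.9375x_C = 795/32, so x_C = 26.5.
Then x_B = 32.125 − 0.25·26.5 = 25.5.

26.5, 25.5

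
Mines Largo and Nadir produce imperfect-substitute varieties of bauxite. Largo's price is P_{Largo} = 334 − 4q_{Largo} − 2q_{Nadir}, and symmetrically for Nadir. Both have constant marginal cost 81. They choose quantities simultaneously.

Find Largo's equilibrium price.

Mine Largo's profit: π = q_{Largo}(334 − 4q_{Largo} − 2q_{Nadir}) − 81q_{Largo}.
∂π/∂q_{Largo} = 253 − 8q_{Largo} − 2q_{Nadir} = 0 ⇒ q_{Largo} = 31.625 − 0.25q_{Nadir}.
By symmetry q_{Nadir} = q_{Largo}; substituting into the reaction function, 1.25q_{Largo} = 31.625 and q_{Largo} = 25.3.
P_{Largo} = 334 − 4·25.3 − 2·25.3 = 182.2.

182.2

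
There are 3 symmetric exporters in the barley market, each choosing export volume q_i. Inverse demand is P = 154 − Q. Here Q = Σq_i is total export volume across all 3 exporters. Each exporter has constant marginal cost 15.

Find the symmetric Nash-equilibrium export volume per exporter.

A representative exporter's profit is π_i = q_i(154 − Q) − 15q_i, with Q = q_i + Σ_{j≠i} q_j.
First-order condition: 139 − 2q_i − Σ_{j≠i} q_j = 0.
In a symmetric equilibrium every exporter chooses the same q, so Σ_{j≠i} q_j = 2q. The condition becomes 139 − 4q = 0, giving q = 139/4 = 34.75.

34.75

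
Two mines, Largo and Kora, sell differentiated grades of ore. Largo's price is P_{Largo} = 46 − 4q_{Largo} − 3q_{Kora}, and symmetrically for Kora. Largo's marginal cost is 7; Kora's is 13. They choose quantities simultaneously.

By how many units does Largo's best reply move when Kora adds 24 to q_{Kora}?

Mine Largo's profit: π = q_{Largo}(46 − 4q_{Largo} − 3q_{Kora}) − 7q_{Largo}.
∂π/∂q_{Largo} = 39 − 8q_{Largo} − 3q_{Kora} = 0 ⇒ q_{Largo} = 4.875 − 0.375q_{Kora}.
The reaction-function slope is −0.375, so a 24-unit rise in q_{Kora} moves q_{Largo} by −0.375 × 24 = −9. Largo's best response falls — the actions are strategic substitutes.

-9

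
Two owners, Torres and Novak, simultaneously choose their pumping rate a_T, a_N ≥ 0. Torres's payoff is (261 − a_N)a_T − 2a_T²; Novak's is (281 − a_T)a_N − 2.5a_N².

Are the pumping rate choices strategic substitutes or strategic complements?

Expanding Torres's payoff: 261a_T − a_Na_T − 2a_T².
∂π/∂a_T = 261 − a_N − 4a_T = 0, so a_T = 65.25 − 0.25a_N.
The best-response slope da_T/da_N = −0.25 < 0: the reaction function is downward-sloping, so the choices are strategic substitutes.

strategic substitutes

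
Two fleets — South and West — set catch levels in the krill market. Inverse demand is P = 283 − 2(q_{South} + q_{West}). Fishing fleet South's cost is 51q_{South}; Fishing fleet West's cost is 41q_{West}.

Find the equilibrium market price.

125

Fishing fleet South's profit: π = q_{South}(283 − 2(q_{South} + q_{West})) − 51q_{South}.
∂π/∂q_{South} = 232 − 4q_{South} − 2q_{West} = 0, so q_{South} = 58 − 0.5q_{West}.
By the same steps for West: q_{West} = 60.5 − 0.5q_{South}.
Substituting the second reaction function into the first: q_{South} = 58 − 0.5(60.5 − 0.5q_{South}), which gives 0.75q_{South} = 27.75 ⇒ q_{South} = 37.
Then q_{West} = 60.5 − 0.5·37 = 42.
Equilibrium price: P = 283 − 2·79 = 125.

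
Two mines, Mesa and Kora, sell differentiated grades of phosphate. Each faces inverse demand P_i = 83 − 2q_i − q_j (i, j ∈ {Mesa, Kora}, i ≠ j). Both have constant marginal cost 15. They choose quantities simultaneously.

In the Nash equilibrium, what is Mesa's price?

Mine Mesa's profit: π = q_{Mesa}(83 − 2q_{Mesa} − q_{Kora}) − 15q_{Mesa}.
∂π/∂q_{Mesa} = 68 − 4q_{Mesa} − q_{Kora} = 0 ⇒ q_{Mesa} = 17 − 0.25q_{Kora}.
The game is symmetric, so in equilibrium q_{Kora} = q_{Mesa}: the reaction function gives 1.25q_{Mesa} = 17, hence q_{Mesa} = 13.6.
P_{Mesa} = 83 − 2·13.6 − 13.6 = 42.2.

42.2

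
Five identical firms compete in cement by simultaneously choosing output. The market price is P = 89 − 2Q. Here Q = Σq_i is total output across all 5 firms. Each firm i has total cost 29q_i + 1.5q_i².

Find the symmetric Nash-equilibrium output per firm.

A representative firm's profit is π_i = q_i(89 − 2Q) − 29q_i − 1.5q_i², with Q = q_i + Σ_{j≠i} q_j.
First-order condition: 60 − 7q_i − 2Σ_{j≠i} q_j = 0.
With identical firms, set every q_j = q: then 60 − 7q − 8q = 0, i.e. q = 60/15 = 4.

4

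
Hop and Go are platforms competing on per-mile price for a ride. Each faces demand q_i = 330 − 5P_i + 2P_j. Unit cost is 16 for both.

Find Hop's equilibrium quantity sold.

Hop's profit: π = (P_{Hop} − 16)(330 − 5P_{Hop} + 2P_{Go}).
∂π/∂P_{Hop} = 410 − 10P_{Hop} + 2P_{Go} = 0 ⇒ P_{Hop} = 41 + 0.2P_{Go}.
Setting P_{Hop} = P_{Go} in the reaction function: P_{Hop} = 41 + 0.2P_{Hop}, so P_{Hop} = 41 / 0.8 = 51.25.
q_{Hop} = 330 − 5·51.25 + 2·51.25 = 176.25.

176.25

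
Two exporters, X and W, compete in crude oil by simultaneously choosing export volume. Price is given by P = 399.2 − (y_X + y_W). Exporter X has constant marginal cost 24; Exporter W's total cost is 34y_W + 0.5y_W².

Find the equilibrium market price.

Exporter X's profit: π = y_X(399.2 − (y_X + y_W)) − 24y_X.
∂π/∂y_X = 375.2 − 2y_X − y_W = 0, so y_X = 187.6 − 0.5y_W.
For W: ∂π/∂y_W = 365.2 − 3y_W − y_X = 0 ⇒ y_W = 1826/15 − (1/3)y_X.
Substituting the second reaction function into the first: y_X = 187.6 − 0.5(1826/15 − (1/3)y_X), which gives (5/6)y_X = 1901/15 ⇒ y_X = 152.08.
Then y_W = 1826/15 − (1/3)·152.08 = 71.04.
Equilibrium price: P = 399.2 − 223.12 = 176.08.

176.08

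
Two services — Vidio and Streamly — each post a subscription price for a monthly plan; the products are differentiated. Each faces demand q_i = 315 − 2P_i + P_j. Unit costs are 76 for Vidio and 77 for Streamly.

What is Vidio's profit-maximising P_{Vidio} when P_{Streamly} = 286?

188.25

Vidio's profit: π = (P_{Vidio} − 76)(315 − 2P_{Vidio} + P_{Streamly}).
∂π/∂P_{Vidio} = 467 − 4P_{Vidio} + P_{Streamly} = 0 ⇒ P_{Vidio} = 116.75 + 0.25P_{Streamly}.
At P_{Streamly} = 286: P_{Vidio} = 116.75 + 0.25·286 = 188.25.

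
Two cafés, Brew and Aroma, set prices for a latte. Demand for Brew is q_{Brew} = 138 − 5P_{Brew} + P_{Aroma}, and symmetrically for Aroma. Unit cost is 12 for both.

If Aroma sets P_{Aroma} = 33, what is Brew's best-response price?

23.1

Brew's profit: π = (P_{Brew} − 12)(138 − 5P_{Brew} + P_{Aroma}).
∂π/∂P_{Brew} = 198 − 10P_{Brew} + P_{Aroma} = 0 ⇒ P_{Brew} = 19.8 + 0.1P_{Aroma}.
At P_{Aroma} = 33: P_{Brew} = 19.8 + 0.1·33 = 23.1.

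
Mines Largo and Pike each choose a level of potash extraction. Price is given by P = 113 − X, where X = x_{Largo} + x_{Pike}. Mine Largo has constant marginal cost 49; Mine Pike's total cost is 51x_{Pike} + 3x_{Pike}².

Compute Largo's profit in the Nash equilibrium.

900

Mine Largo's profit: π = x_{Largo}(113 − (x_{Largo} + x_{Pike})) − 49x_{Largo}.
∂π/∂x_{Largo} = 64 − 2x_{Largo} − x_{Pike} = 0, so x_{Largo} = 32 − 0.5x_{Pike}.
For Pike: ∂π/∂x_{Pike} = 62 − 8x_{Pike} − x_{Largo} = 0 ⇒ x_{Pike} = 7.75 − 0.125x_{Largo}.
Plugging x_{Pike} into Largo's best response: x_{Largo} = 32 − 0.5(7.75 − 0.125x_{Largo}) ⇒ 0.9375x_{Largo} = 28.125, so x_{Largo} = 30.
Then x_{Pike} = 7.75 − 0.125·30 = 4.
Price P = 113 − 34 = 79.
Largo's profit: (79 − 49)·30 = 900.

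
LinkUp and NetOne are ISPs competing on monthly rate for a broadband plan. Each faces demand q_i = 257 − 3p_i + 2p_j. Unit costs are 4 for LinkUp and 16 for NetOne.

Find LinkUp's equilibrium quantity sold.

LinkUp's profit: π = (p_{LinkUp} − 4)(257 − 3p_{LinkUp} + 2p_{NetOne}).
∂π/∂p_{LinkUp} = 269 − 6p_{LinkUp} + 2p_{NetOne} = 0 ⇒ p_{LinkUp} = 269/6 + (1/3)p_{NetOne}.
Similarly p_{NetOne} = 305/6 + (1/3)p_{LinkUp}.
Plugging p_{NetOne} into LinkUp's best response: p_{LinkUp} = 269/6 + (1/3)(305/6 + (1/3)p_{LinkUp}) ⇒ (8/9)p_{LinkUp} = 556/9, so p_{LinkUp} = 69.5.
Then p_{NetOne} = 305/6 + (1/3)·69.5 = 74.
q_{LinkUp} = 257 − 3·69.5 + 2·74 = 196.5.

196.5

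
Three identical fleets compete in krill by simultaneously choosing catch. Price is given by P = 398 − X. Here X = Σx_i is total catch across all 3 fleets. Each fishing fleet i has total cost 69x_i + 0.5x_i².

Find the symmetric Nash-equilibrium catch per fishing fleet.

65.8

A representative fishing fleet's profit is π_i = x_i(398 − X) − 69x_i − 0.5x_i², with X = x_i + Σ_{j≠i} x_j.
First-order condition: 329 − 3x_i − Σ_{j≠i} x_j = 0.
With identical fishing fleets, set every x_j = x: then 329 − 3x − 2x = 0, i.e. x = 329/5 = 65.8.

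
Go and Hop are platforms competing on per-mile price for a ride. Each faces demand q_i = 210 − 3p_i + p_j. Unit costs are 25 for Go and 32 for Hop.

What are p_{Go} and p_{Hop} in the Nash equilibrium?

Go's profit: π = (p_{Go} − 25)(210 − 3p_{Go} + p_{Hop}).
∂π/∂p_{Go} = 285 − 6p_{Go} + p_{Hop} = 0 ⇒ p_{Go} = 47.5 + (1/6)p_{Hop}.
Similarly p_{Hop} = 51 + (1/6)p_{Go}.
Plugging p_{Hop} into Go's best response: p_{Go} = 47.5 + (1/6)(51 + (1/6)p_{Go}) ⇒ (35/36)p_{Go} = 56, so p_{Go} = 57.6.
Then p_{Hop} = 51 + (1/6)·57.6 = 60.6.

57.6, 60.6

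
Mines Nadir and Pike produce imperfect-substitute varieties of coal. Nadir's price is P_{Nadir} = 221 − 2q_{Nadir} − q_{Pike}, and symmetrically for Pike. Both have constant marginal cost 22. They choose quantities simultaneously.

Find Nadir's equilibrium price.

101.6

Mine Nadir's profit: π = q_{Nadir}(221 − 2q_{Nadir} − q_{Pike}) − 22q_{Nadir}.
∂π/∂q_{Nadir} = 199 − 4q_{Nadir} − q_{Pike} = 0 ⇒ q_{Nadir} = 49.75 − 0.25q_{Pike}.
The game is symmetric, so in equilibrium q_{Pike} = q_{Nadir}: the reaction function gives 1.25q_{Nadir} = 49.75, hence q_{Nadir} = 39.8.
P_{Nadir} = 221 − 2·39.8 − 39.8 = 101.6.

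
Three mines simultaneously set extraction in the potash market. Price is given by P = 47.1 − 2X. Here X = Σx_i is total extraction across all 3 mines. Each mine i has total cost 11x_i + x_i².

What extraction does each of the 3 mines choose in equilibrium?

A representative mine's profit is π_i = x_i(47.1 − 2X) − 11x_i − x_i², with X = x_i + Σ_{j≠i} x_j.
First-order condition: 36.1 − 6x_i − 2Σ_{j≠i} x_j = 0.
Imposing symmetry (x_j = x for all j) turns Σ_{j≠i} x_j into 2x, so 36.1 = 10x and x = 3.61.

3.61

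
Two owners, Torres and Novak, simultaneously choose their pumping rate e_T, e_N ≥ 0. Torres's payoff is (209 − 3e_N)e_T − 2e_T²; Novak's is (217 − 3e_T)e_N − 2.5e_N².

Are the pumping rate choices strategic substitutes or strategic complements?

Expanding Torres's payoff: 209e_T − 3e_Ne_T − 2e_T².
∂π/∂e_T = 209 − 3e_N − 4e_T = 0, so e_T = 52.25 − 0.75e_N.
The best-response slope de_T/de_N = −0.75 < 0: the reaction function is downward-sloping, so the choices are strategic substitutes.

strategic substitutes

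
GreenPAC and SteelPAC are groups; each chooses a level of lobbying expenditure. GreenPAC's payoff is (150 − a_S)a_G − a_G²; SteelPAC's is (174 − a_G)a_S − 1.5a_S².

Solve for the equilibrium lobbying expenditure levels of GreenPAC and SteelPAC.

Expanding GreenPAC's payoff: 150a_G − a_Sa_G − a_G².
∂π/∂a_G = 150 − a_S − 2a_G = 0, so a_G = 75 − 0.5a_S.
Likewise for SteelPAC: a_S = 58 − (1/3)a_G.
Substituting the second reaction function into the first: a_G = 75 − 0.5(58 − (1/3)a_G), which gives (5/6)a_G = 46 ⇒ a_G = 55.2.
Then a_S = 58 − (1/3)·55.2 = 39.6.

55.2, 39.6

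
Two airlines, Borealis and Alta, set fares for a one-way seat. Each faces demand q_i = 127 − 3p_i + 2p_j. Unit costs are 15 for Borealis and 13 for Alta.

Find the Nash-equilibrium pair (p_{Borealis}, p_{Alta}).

Borealis's profit: π = (p_{Borealis} − 15)(127 − 3p_{Borealis} + 2p_{Alta}).
∂π/∂p_{Borealis} = 172 − 6p_{Borealis} + 2p_{Alta} = 0 ⇒ p_{Borealis} = 86/3 + (1/3)p_{Alta}.
Similarly p_{Alta} = 83/3 + (1/3)p_{Borealis}.
Plugging p_{Alta} into Borealis's best response: p_{Borealis} = 86/3 + (1/3)(83/3 + (1/3)p_{Borealis}) ⇒ (8/9)p_{Borealis} = 341/9, so p_{Borealis} = 42.625.
Then p_{Alta} = 83/3 + (1/3)·42.625 = 41.875.

42.625, 41.875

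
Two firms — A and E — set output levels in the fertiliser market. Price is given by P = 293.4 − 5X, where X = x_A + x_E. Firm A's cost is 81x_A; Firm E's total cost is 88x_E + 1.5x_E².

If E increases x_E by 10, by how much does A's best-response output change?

-5

Firm A's profit: π = x_A(293.4 − 5(x_A + x_E)) − 81x_A.
∂π/∂x_A = 212.4 − 10x_A − 5x_E = 0, so x_A = 21.24 − 0.5x_E.
The reaction-function slope is −0.5, so a 10-unit rise in x_E moves x_A by −0.5 × 10 = −5. A's best response falls — the actions are strategic substitutes.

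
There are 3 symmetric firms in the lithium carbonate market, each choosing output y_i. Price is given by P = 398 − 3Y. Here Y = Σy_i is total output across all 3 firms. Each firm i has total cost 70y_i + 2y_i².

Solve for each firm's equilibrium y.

A representative firm's profit is π_i = y_i(398 − 3Y) − 70y_i − 2y_i², with Y = y_i + Σ_{j≠i} y_j.
First-order condition: 328 − 10y_i − 3Σ_{j≠i} y_j = 0.
In a symmetric equilibrium every firm chooses the same y, so Σ_{j≠i} y_j = 2y. The condition becomes 328 − 16y = 0, giving y = 328/16 = 20.5.

20.5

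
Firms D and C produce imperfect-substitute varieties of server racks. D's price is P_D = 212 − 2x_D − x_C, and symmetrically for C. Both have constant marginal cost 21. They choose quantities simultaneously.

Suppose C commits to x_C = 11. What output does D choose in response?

45

Firm D's profit: π = x_D(212 − 2x_D − x_C) − 21x_D.
∂π/∂x_D = 191 − 4x_D − x_C = 0 ⇒ x_D = 47.75 − 0.25x_C.
At x_C = 11: x_D = 47.75 − 0.25·11 = 45.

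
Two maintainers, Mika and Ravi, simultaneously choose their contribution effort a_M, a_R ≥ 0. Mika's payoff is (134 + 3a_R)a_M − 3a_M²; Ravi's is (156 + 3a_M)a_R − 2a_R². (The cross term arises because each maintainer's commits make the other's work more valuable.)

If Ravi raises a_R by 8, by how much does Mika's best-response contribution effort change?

Expanding Mika's payoff: 134a_M + 3a_Ra_M − 3a_M².
∂π/∂a_M = 134 + 3a_R − 6a_M = 0, so a_M = 67/3 + 0.5a_R.
The reaction-function slope is 0.5, so an 8-unit rise in a_R moves a_M by 0.5 × 8 = 4. Mika's best response rises — the actions are strategic complements.

4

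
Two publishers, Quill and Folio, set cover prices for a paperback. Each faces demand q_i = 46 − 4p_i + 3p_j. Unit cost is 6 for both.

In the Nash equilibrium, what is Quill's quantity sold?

32

Quill's profit: π = (p_{Quill} − 6)(46 − 4p_{Quill} + 3p_{Folio}).
∂π/∂p_{Quill} = 70 − 8p_{Quill} + 3p_{Folio} = 0 ⇒ p_{Quill} = 8.75 + 0.375p_{Folio}.
Setting p_{Quill} = p_{Folio} in the reaction function: p_{Quill} = 8.75 + 0.375p_{Quill}, so p_{Quill} = 8.75 / 0.625 = 14.
q_{Quill} = 46 − 4·14 + 3·14 = 32.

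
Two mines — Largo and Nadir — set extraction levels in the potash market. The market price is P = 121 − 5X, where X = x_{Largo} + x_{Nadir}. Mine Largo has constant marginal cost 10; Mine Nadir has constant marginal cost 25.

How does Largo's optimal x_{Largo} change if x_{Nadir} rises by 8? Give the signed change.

-4

Mine Largo's profit: π = x_{Largo}(121 − 5(x_{Largo} + x_{Nadir})) − 10x_{Largo}.
∂π/∂x_{Largo} = 111 − 10x_{Largo} − 5x_{Nadir} = 0, so x_{Largo} = 11.1 − 0.5x_{Nadir}.
The reaction-function slope is −0.5, so an 8-unit rise in x_{Nadir} moves x_{Largo} by −0.5 × 8 = −4. Largo's best response falls — the actions are strategic substitutes.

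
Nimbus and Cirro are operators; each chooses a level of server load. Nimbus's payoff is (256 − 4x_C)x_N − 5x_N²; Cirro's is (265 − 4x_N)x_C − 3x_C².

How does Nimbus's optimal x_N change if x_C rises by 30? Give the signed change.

-12

Expanding Nimbus's payoff: 256x_N − 4x_Cx_N − 5x_N².
∂π/∂x_N = 256 − 4x_C − 10x_N = 0, so x_N = 25.6 − 0.4x_C.
The reaction-function slope is −0.4, so a 30-unit rise in x_C moves x_N by −0.4 × 30 = −12. Nimbus's best response falls — the actions are strategic substitutes.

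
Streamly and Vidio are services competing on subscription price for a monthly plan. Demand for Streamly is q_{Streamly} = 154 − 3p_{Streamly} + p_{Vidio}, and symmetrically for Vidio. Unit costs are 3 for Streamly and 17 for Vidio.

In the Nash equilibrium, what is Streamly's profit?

Streamly's profit: π = (p_{Streamly} − 3)(154 − 3p_{Streamly} + p_{Vidio}).
∂π/∂p_{Streamly} = 163 − 6p_{Streamly} + p_{Vidio} = 0 ⇒ p_{Streamly} = 163/6 + (1/6)p_{Vidio}.
Similarly p_{Vidio} = 205/6 + (1/6)p_{Streamly}.
Solving the two reaction functions simultaneously: (1 − (1/6)(1/6))p_{Streamly} = 163/6 + (1/6)·(205/6), so (35/36)p_{Streamly} = 1183/36 and p_{Streamly} = 33.8.
Then p_{Vidio} = 205/6 + (1/6)·33.8 = 39.8.
q_{Streamly} = 154 − 3·33.8 + 39.8 = 92.4.
Profit = (33.8 − 3)·92.4 = 2845.92.

2845.92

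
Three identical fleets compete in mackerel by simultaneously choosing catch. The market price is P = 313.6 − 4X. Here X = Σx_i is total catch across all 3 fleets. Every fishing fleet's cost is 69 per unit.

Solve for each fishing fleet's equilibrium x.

A representative fishing fleet's profit is π_i = x_i(313.6 − 4X) − 69x_i, with X = x_i + Σ_{j≠i} x_j.
First-order condition: 244.6 − 8x_i − 4Σ_{j≠i} x_j = 0.
With identical fishing fleets, set every x_j = x: then 244.6 − 8x − 8x = 0, i.e. x = 244.6/16 = 15.2875.

15.2875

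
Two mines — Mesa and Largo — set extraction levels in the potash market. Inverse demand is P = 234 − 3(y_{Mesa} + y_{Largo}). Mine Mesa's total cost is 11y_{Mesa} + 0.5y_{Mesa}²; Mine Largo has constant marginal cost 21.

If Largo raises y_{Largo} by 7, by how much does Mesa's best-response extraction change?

Mine Mesa's profit: π = y_{Mesa}(234 − 3(y_{Mesa} + y_{Largo})) − 11y_{Mesa} − 0.5y_{Mesa}².
∂π/∂y_{Mesa} = 223 − 7y_{Mesa} − 3y_{Largo} = 0, so y_{Mesa} = 223/7 − (3/7)y_{Largo}.
The reaction-function slope is −3/7, so a 7-unit rise in y_{Largo} moves y_{Mesa} by −3/7 × 7 = −3. Mesa's best response falls — the actions are strategic substitutes.

-3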